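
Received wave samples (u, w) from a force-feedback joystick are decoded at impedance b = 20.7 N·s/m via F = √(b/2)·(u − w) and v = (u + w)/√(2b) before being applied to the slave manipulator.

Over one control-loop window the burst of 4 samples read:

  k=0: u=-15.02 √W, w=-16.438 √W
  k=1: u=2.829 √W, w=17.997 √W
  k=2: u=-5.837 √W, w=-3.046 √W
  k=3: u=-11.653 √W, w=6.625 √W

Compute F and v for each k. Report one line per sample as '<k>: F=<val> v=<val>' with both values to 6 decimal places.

0: F=4.561907 v=-4.889123
1: F=-48.797604 v=3.236724
2: F=-8.979042 v=-1.380573
3: F=-58.802914 v=-0.781439

k=0: u−w=1.418000, u+w=-31.458000; √(b/2)=3.217142, √(2b)=6.434283; F=3.217142×1.418=4.561907, v=-31.458000/6.434283=-4.889123
k=1: u−w=-15.168000, u+w=20.826000; √(b/2)=3.217142, √(2b)=6.434283; F=3.217142×(-15.168)=-48.797604, v=20.826000/6.434283=3.236724
k=2: u−w=-2.791000, u+w=-8.883000; √(b/2)=3.217142, √(2b)=6.434283; F=3.217142×(-2.791)=-8.979042, v=-8.883000/6.434283=-1.380573
k=3: u−w=-18.278000, u+w=-5.028000; √(b/2)=3.217142, √(2b)=6.434283; F=3.217142×(-18.278)=-58.802914, v=-5.028000/6.434283=-0.781439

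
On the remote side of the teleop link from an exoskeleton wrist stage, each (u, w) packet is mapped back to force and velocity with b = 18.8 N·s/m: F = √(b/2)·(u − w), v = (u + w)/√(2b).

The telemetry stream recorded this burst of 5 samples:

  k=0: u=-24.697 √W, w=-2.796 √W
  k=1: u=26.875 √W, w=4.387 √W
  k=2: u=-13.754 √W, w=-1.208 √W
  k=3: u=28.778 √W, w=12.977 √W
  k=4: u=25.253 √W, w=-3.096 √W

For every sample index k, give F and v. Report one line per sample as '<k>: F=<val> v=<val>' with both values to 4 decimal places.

k=0: u−w=-21.9010, u+w=-27.4930; √(b/2)=3.0659, √(2b)=6.1319; F=3.0659×(-21.901)=-67.1472, v=-27.4930/6.1319=-4.4836
k=1: u−w=22.4880, u+w=31.2620; √(b/2)=3.0659, √(2b)=6.1319; F=3.0659×22.488=68.9469, v=31.2620/6.1319=5.0983
k=2: u−w=-12.5460, u+w=-14.9620; √(b/2)=3.0659, √(2b)=6.1319; F=3.0659×(-12.546)=-38.4653, v=-14.9620/6.1319=-2.4400
k=3: u−w=15.8010, u+w=41.7550; √(b/2)=3.0659, √(2b)=6.1319; F=3.0659×15.801=48.4449, v=41.7550/6.1319=6.8095
k=4: u−w=28.3490, u+w=22.1570; √(b/2)=3.0659, √(2b)=6.1319; F=3.0659×28.349=86.9164, v=22.1570/6.1319=3.6134

0: F=-67.1472 v=-4.4836
1: F=68.9469 v=5.0983
2: F=-38.4653 v=-2.4400
3: F=48.4449 v=6.8095
4: F=86.9164 v=3.6134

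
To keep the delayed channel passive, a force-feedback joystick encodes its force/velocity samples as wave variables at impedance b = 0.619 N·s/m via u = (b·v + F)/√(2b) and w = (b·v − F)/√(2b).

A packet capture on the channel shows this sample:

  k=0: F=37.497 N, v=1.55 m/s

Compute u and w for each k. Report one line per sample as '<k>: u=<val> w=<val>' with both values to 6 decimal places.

0: u=34.562796 w=-32.838182

k=0: b·v=0.619×1.55=0.959450; √(2b)=1.112654; u=(0.959450+37.497)/1.112654=34.562796, w=(0.959450−37.497)/1.112654=-32.838182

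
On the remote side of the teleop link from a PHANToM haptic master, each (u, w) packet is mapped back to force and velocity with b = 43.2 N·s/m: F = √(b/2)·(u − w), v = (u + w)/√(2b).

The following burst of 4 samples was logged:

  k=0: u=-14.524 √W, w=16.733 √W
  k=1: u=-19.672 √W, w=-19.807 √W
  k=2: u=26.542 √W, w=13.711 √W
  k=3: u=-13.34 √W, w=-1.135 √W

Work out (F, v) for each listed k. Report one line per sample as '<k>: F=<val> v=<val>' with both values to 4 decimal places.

k=0: u−w=-31.2570, u+w=2.2090; √(b/2)=4.6476, √(2b)=9.2952; F=4.6476×(-31.257)=-145.2694, v=2.2090/9.2952=0.2377
k=1: u−w=0.1350, u+w=-39.4790; √(b/2)=4.6476, √(2b)=9.2952; F=4.6476×0.135=0.6274, v=-39.4790/9.2952=-4.2473
k=2: u−w=12.8310, u+w=40.2530; √(b/2)=4.6476, √(2b)=9.2952; F=4.6476×12.831=59.6331, v=40.2530/9.2952=4.3305
k=3: u−w=-12.2050, u+w=-14.4750; √(b/2)=4.6476, √(2b)=9.2952; F=4.6476×(-12.205)=-56.7237, v=-14.4750/9.2952=-1.5573

0: F=-145.2694 v=0.2377
1: F=0.6274 v=-4.2473
2: F=59.6331 v=4.3305
3: F=-56.7237 v=-1.5573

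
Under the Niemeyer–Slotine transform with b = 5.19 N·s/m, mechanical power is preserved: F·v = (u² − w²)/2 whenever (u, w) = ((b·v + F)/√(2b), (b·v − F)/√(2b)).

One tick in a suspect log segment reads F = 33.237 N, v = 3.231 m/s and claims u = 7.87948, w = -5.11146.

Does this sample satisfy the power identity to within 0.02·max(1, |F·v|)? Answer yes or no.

no

F·v = 33.237×3.231 = 107.38875 W.
(u² − w²)/2 = (62.08621 − 26.12702)/2 = 17.97959 W.
|Δ| = 89.40916;  2% of max(1, |F·v|) = 2.14777.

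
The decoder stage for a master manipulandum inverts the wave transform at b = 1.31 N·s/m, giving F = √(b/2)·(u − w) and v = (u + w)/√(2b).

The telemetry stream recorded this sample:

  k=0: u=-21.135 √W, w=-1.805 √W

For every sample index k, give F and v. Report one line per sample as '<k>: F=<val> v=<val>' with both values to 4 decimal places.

0: F=-15.6442 v=-14.1724

k=0: u−w=-19.3300, u+w=-22.9400; √(b/2)=0.8093, √(2b)=1.6186; F=0.8093×(-19.33)=-15.6442, v=-22.9400/1.6186=-14.1724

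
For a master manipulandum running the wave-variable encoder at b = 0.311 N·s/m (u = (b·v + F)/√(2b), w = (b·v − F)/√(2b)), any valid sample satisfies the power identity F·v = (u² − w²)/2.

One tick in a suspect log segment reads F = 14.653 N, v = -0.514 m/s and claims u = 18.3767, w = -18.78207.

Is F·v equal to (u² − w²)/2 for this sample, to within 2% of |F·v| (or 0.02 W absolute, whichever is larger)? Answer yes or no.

F·v = 14.653×(-0.514) = -7.5316 W.
(u² − w²)/2 = (337.7031 − 352.7662)/2 = -7.5315 W.
|Δ| = 0.0001;  2% of max(1, |F·v|) = 0.1506.

yes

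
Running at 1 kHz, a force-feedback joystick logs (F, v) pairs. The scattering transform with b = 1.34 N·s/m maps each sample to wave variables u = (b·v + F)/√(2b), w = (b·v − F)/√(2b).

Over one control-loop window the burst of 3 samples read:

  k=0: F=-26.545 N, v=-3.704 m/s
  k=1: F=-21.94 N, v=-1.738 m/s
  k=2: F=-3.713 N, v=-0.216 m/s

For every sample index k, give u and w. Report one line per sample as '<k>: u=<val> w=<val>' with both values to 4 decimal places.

k=0: b·v=1.34×(-3.704)=-4.9634; √(2b)=1.6371; u=(-4.9634+(-26.545))/1.6371=-19.2468, w=(-4.9634−(-26.545))/1.6371=13.1831
k=1: b·v=1.34×(-1.738)=-2.3289; √(2b)=1.6371; u=(-2.3289+(-21.94))/1.6371=-14.8246, w=(-2.3289−(-21.94))/1.6371=11.9794
k=2: b·v=1.34×(-0.216)=-0.2894; √(2b)=1.6371; u=(-0.2894+(-3.713))/1.6371=-2.4449, w=(-0.2894−(-3.713))/1.6371=2.0913

0: u=-19.2468 w=13.1831
1: u=-14.8246 w=11.9794
2: u=-2.4449 w=2.0913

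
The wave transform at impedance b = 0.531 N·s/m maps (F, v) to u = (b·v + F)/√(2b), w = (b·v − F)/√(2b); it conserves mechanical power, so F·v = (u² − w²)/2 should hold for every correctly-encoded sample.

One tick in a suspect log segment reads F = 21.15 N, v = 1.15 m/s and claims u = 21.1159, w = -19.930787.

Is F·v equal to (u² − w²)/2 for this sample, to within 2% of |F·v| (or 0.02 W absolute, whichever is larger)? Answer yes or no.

F·v = 21.15×1.15 = 24.322500 W.
(u² − w²)/2 = (445.881233 − 397.236270)/2 = 24.322481 W.
|Δ| = 0.000019;  2% of max(1, |F·v|) = 0.486450.

yes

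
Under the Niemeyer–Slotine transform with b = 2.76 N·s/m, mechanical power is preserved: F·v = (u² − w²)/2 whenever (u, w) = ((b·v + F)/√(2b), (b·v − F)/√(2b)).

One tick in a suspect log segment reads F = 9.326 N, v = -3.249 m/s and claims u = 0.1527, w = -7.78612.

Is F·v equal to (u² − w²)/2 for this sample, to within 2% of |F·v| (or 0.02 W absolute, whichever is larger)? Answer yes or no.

yes

F·v = 9.326×(-3.249) = -30.30017 W.
(u² − w²)/2 = (0.02332 − 60.62366)/2 = -30.30017 W.
|Δ| = 0.00000;  2% of max(1, |F·v|) = 0.60600.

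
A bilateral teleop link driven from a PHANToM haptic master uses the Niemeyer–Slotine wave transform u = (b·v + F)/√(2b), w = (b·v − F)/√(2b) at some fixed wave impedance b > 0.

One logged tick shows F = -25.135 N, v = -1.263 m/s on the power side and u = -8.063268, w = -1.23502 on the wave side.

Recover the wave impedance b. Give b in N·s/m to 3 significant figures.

b = 27.1 N·s/m

u + w = -9.298288;  u + w = √(2b)·v, so √(2b) = -9.298288/(-1.263) = 7.362065.
b = (√(2b))²/2 = 54.200000/2 = 27.100000.
(Check via u − w = 2F/√(2b): u − w = -6.828248, 2F/√(2b) = -6.828247.)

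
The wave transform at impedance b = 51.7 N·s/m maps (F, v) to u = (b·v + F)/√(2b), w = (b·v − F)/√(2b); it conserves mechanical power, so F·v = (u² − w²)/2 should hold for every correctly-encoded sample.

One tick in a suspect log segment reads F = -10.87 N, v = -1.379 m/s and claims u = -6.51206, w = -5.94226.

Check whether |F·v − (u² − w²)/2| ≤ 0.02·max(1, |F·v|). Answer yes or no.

F·v = (-10.87)×(-1.379) = 14.98973 W.
(u² − w²)/2 = (42.40693 − 35.31045)/2 = 3.54824 W.
|Δ| = 11.44149;  2% of max(1, |F·v|) = 0.29979.

no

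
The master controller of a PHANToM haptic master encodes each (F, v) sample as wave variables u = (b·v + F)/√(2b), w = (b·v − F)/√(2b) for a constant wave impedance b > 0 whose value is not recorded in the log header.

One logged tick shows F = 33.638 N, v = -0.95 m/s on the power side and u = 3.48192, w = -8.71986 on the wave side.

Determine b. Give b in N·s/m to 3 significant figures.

b = 15.2 N·s/m

u + w = -5.2379;  u + w = √(2b)·v, so √(2b) = -5.2379/(-0.95) = 5.5136.
b = (√(2b))²/2 = 30.4000/2 = 15.2000.
(Check via u − w = 2F/√(2b): u − w = 12.2018, 2F/√(2b) = 12.2018.)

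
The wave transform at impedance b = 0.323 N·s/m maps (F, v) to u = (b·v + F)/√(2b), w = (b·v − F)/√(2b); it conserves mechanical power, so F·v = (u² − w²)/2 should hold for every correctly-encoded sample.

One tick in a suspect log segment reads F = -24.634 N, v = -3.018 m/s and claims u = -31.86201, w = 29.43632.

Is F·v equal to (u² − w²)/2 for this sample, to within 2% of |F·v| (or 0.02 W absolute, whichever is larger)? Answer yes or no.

F·v = (-24.634)×(-3.018) = 74.3454 W.
(u² − w²)/2 = (1015.1877 − 866.4969)/2 = 74.3454 W.
|Δ| = 0.0000;  2% of max(1, |F·v|) = 1.4869.

yes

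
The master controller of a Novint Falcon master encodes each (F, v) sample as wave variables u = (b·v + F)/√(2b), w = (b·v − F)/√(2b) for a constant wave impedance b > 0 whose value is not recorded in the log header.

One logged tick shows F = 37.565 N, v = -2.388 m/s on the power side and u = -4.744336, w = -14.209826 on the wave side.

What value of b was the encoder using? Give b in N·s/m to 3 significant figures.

u + w = -18.954162;  u + w = √(2b)·v, so √(2b) = -18.954162/(-2.388) = 7.937254.
b = (√(2b))²/2 = 62.999997/2 = 31.499999.
(Check via u − w = 2F/√(2b): u − w = 9.465490, 2F/√(2b) = 9.465490.)

b = 31.5 N·s/m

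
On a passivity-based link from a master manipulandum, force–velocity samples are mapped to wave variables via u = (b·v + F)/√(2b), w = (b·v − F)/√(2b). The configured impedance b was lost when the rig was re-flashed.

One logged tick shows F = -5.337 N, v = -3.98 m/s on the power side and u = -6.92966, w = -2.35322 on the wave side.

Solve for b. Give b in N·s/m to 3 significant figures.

b = 2.72 N·s/m

u + w = -9.2829;  u + w = √(2b)·v, so √(2b) = -9.2829/(-3.98) = 2.3324.
b = (√(2b))²/2 = 5.4400/2 = 2.7200.
(Check via u − w = 2F/√(2b): u − w = -4.5764, 2F/√(2b) = -4.5764.)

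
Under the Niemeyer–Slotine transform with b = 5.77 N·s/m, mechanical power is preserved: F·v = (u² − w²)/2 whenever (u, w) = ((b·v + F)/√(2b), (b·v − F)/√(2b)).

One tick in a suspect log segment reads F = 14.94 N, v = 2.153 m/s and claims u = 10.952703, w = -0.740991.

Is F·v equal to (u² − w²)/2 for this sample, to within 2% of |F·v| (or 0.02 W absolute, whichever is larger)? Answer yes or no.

no

F·v = 14.94×2.153 = 32.165820 W.
(u² − w²)/2 = (119.961703 − 0.549068)/2 = 59.706318 W.
|Δ| = 27.540498;  2% of max(1, |F·v|) = 0.643316.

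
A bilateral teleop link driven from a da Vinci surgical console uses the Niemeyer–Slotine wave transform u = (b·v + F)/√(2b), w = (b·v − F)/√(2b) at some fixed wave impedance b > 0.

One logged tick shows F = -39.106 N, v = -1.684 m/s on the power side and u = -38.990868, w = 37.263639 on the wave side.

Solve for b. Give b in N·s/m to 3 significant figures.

b = 0.526 N·s/m

u + w = -1.727229;  u + w = √(2b)·v, so √(2b) = -1.727229/(-1.684) = 1.025670.
b = (√(2b))²/2 = 1.052000/2 = 0.526000.
(Check via u − w = 2F/√(2b): u − w = -76.254507, 2F/√(2b) = -76.254514.)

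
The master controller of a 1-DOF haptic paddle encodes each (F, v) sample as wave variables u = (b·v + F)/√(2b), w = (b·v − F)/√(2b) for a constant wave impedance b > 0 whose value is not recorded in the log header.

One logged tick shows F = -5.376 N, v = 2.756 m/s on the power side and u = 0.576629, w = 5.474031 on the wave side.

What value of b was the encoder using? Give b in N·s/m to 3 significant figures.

b = 2.41 N·s/m

u + w = 6.050660;  u + w = √(2b)·v, so √(2b) = 6.050660/2.756 = 2.195450.
b = (√(2b))²/2 = 4.820000/2 = 2.410000.
(Check via u − w = 2F/√(2b): u − w = -4.897402, 2F/√(2b) = -4.897402.)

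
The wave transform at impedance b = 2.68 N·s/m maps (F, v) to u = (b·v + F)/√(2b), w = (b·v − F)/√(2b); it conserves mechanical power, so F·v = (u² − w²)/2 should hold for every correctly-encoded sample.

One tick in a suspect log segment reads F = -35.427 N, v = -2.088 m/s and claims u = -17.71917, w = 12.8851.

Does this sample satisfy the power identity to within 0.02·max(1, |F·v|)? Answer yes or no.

F·v = (-35.427)×(-2.088) = 73.97158 W.
(u² − w²)/2 = (313.96899 − 166.02580)/2 = 73.97159 W.
|Δ| = 0.00002;  2% of max(1, |F·v|) = 1.47943.

yes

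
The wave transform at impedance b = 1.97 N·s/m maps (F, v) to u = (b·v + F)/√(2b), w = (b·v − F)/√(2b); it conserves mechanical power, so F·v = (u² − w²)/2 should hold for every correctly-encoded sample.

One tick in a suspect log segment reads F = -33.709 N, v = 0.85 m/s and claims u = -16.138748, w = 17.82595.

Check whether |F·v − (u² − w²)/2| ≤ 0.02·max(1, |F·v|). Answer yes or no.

F·v = (-33.709)×0.85 = -28.652650 W.
(u² − w²)/2 = (260.459187 − 317.764493)/2 = -28.652653 W.
|Δ| = 0.000003;  2% of max(1, |F·v|) = 0.573053.

yes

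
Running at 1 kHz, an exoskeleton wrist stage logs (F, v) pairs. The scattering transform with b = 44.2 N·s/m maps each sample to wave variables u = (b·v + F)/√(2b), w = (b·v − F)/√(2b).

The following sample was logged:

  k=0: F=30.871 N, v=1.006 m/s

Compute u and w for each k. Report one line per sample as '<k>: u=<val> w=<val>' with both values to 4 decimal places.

k=0: b·v=44.2×1.006=44.4652; √(2b)=9.4021; u=(44.4652+30.871)/9.4021=8.0127, w=(44.4652−30.871)/9.4021=1.4459

0: u=8.0127 w=1.4459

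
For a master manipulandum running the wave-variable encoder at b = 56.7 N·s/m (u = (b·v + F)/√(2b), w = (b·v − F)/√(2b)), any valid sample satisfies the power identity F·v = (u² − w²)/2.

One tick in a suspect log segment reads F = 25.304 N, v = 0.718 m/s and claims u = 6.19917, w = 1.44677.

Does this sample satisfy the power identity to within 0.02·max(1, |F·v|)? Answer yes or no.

yes

F·v = 25.304×0.718 = 18.1683 W.
(u² − w²)/2 = (38.4297 − 2.0931)/2 = 18.1683 W.
|Δ| = 0.0000;  2% of max(1, |F·v|) = 0.3634.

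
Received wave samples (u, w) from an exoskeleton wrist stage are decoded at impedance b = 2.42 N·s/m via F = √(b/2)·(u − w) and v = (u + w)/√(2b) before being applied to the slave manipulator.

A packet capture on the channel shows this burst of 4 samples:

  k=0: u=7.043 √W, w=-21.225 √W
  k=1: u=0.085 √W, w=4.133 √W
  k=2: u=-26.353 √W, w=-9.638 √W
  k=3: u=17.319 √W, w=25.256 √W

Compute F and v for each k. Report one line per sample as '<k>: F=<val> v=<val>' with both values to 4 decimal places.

k=0: u−w=28.2680, u+w=-14.1820; √(b/2)=1.1000, √(2b)=2.2000; F=1.1000×28.268=31.0948, v=-14.1820/2.2000=-6.4464
k=1: u−w=-4.0480, u+w=4.2180; √(b/2)=1.1000, √(2b)=2.2000; F=1.1000×(-4.048)=-4.4528, v=4.2180/2.2000=1.9173
k=2: u−w=-16.7150, u+w=-35.9910; √(b/2)=1.1000, √(2b)=2.2000; F=1.1000×(-16.715)=-18.3865, v=-35.9910/2.2000=-16.3595
k=3: u−w=-7.9370, u+w=42.5750; √(b/2)=1.1000, √(2b)=2.2000; F=1.1000×(-7.937)=-8.7307, v=42.5750/2.2000=19.3523

0: F=31.0948 v=-6.4464
1: F=-4.4528 v=1.9173
2: F=-18.3865 v=-16.3595
3: F=-8.7307 v=19.3523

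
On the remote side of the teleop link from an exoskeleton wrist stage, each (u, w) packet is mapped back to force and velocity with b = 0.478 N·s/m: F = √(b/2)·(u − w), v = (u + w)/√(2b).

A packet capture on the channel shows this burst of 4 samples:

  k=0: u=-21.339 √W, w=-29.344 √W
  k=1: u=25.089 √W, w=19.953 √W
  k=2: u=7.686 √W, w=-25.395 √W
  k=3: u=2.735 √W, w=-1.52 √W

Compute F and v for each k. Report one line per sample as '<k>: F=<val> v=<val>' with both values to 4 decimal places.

0: F=3.9135 v=-51.8362
1: F=2.5109 v=46.0669
2: F=16.1725 v=-18.1119
3: F=2.0802 v=1.2426

k=0: u−w=8.0050, u+w=-50.6830; √(b/2)=0.4889, √(2b)=0.9778; F=0.4889×8.005=3.9135, v=-50.6830/0.9778=-51.8362
k=1: u−w=5.1360, u+w=45.0420; √(b/2)=0.4889, √(2b)=0.9778; F=0.4889×5.136=2.5109, v=45.0420/0.9778=46.0669
k=2: u−w=33.0810, u+w=-17.7090; √(b/2)=0.4889, √(2b)=0.9778; F=0.4889×33.081=16.1725, v=-17.7090/0.9778=-18.1119
k=3: u−w=4.2550, u+w=1.2150; √(b/2)=0.4889, √(2b)=0.9778; F=0.4889×4.255=2.0802, v=1.2150/0.9778=1.2426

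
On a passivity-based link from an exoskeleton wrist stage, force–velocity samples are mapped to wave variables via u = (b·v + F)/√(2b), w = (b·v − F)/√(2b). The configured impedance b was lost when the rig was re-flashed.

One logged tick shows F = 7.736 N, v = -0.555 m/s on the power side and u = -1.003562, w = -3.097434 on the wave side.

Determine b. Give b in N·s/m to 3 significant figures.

u + w = -4.100996;  u + w = √(2b)·v, so √(2b) = -4.100996/(-0.555) = 7.389182.
b = (√(2b))²/2 = 54.600010/2 = 27.300005.
(Check via u − w = 2F/√(2b): u − w = 2.093872, 2F/√(2b) = 2.093872.)

b = 27.3 N·s/m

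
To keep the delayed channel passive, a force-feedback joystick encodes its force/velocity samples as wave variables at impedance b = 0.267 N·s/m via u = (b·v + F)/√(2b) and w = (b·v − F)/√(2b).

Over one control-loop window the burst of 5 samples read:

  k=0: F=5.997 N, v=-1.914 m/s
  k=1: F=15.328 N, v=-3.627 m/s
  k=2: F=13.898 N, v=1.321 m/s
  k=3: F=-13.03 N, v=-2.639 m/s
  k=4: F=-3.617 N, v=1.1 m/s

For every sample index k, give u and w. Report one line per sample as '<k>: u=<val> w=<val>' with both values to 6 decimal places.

0: u=7.507272 w=-8.905934
1: u=19.650402 w=-22.300843
2: u=19.501400 w=-18.536075
3: u=-18.795150 w=16.866693
4: u=-4.547774 w=5.351603

k=0: b·v=0.267×(-1.914)=-0.511038; √(2b)=0.730753; u=(-0.511038+5.997)/0.730753=7.507272, w=(-0.511038−5.997)/0.730753=-8.905934
k=1: b·v=0.267×(-3.627)=-0.968409; √(2b)=0.730753; u=(-0.968409+15.328)/0.730753=19.650402, w=(-0.968409−15.328)/0.730753=-22.300843
k=2: b·v=0.267×1.321=0.352707; √(2b)=0.730753; u=(0.352707+13.898)/0.730753=19.501400, w=(0.352707−13.898)/0.730753=-18.536075
k=3: b·v=0.267×(-2.639)=-0.704613; √(2b)=0.730753; u=(-0.704613+(-13.03))/0.730753=-18.795150, w=(-0.704613−(-13.03))/0.730753=16.866693
k=4: b·v=0.267×1.1=0.293700; √(2b)=0.730753; u=(0.293700+(-3.617))/0.730753=-4.547774, w=(0.293700−(-3.617))/0.730753=5.351603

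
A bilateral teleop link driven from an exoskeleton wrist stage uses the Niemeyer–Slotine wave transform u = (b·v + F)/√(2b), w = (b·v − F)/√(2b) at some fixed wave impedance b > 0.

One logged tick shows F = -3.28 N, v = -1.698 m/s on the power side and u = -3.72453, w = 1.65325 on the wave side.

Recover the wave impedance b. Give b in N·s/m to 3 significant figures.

b = 0.744 N·s/m

u + w = -2.07128;  u + w = √(2b)·v, so √(2b) = -2.07128/(-1.698) = 1.21984.
b = (√(2b))²/2 = 1.48800/2 = 0.74400.
(Check via u − w = 2F/√(2b): u − w = -5.37778, 2F/√(2b) = -5.37778.)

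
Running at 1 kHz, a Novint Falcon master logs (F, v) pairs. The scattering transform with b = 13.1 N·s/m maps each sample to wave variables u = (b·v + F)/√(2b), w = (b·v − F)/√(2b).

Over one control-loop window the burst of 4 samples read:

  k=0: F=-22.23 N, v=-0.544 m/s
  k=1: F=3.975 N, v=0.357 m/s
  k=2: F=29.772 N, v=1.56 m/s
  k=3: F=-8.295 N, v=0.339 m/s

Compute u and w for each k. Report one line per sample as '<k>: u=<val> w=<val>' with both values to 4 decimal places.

k=0: b·v=13.1×(-0.544)=-7.1264; √(2b)=5.1186; u=(-7.1264+(-22.23))/5.1186=-5.7352, w=(-7.1264−(-22.23))/5.1186=2.9507
k=1: b·v=13.1×0.357=4.6767; √(2b)=5.1186; u=(4.6767+3.975)/5.1186=1.6902, w=(4.6767−3.975)/5.1186=0.1371
k=2: b·v=13.1×1.56=20.4360; √(2b)=5.1186; u=(20.4360+29.772)/5.1186=9.8089, w=(20.4360−29.772)/5.1186=-1.8239
k=3: b·v=13.1×0.339=4.4409; √(2b)=5.1186; u=(4.4409+(-8.295))/5.1186=-0.7530, w=(4.4409−(-8.295))/5.1186=2.4882

0: u=-5.7352 w=2.9507
1: u=1.6902 w=0.1371
2: u=9.8089 w=-1.8239
3: u=-0.7530 w=2.4882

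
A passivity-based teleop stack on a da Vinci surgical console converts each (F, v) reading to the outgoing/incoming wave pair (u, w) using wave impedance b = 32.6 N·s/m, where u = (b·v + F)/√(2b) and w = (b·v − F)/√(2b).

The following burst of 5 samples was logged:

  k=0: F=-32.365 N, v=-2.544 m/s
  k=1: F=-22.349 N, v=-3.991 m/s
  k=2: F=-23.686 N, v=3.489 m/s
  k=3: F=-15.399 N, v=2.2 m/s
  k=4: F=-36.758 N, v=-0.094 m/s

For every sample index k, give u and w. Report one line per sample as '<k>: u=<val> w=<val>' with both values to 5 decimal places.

0: u=-14.27918 w=-6.26273
1: u=-18.88076 w=-13.34517
2: u=11.15285 w=17.01961
3: u=6.97504 w=10.78920
4: u=-4.93178 w=4.17276

k=0: b·v=32.6×(-2.544)=-82.93440; √(2b)=8.07465; u=(-82.93440+(-32.365))/8.07465=-14.27918, w=(-82.93440−(-32.365))/8.07465=-6.26273
k=1: b·v=32.6×(-3.991)=-130.10660; √(2b)=8.07465; u=(-130.10660+(-22.349))/8.07465=-18.88076, w=(-130.10660−(-22.349))/8.07465=-13.34517
k=2: b·v=32.6×3.489=113.74140; √(2b)=8.07465; u=(113.74140+(-23.686))/8.07465=11.15285, w=(113.74140−(-23.686))/8.07465=17.01961
k=3: b·v=32.6×2.2=71.72000; √(2b)=8.07465; u=(71.72000+(-15.399))/8.07465=6.97504, w=(71.72000−(-15.399))/8.07465=10.78920
k=4: b·v=32.6×(-0.094)=-3.06440; √(2b)=8.07465; u=(-3.06440+(-36.758))/8.07465=-4.93178, w=(-3.06440−(-36.758))/8.07465=4.17276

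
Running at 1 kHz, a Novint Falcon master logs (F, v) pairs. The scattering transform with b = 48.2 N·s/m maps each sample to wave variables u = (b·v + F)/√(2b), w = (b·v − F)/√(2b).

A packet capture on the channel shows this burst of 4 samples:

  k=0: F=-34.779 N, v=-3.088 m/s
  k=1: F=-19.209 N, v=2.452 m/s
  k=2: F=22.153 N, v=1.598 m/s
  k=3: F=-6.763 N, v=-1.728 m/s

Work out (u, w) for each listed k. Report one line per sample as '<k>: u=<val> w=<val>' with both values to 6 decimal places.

0: u=-18.701777 w=-11.617288
1: u=10.080859 w=13.993736
2: u=10.101147 w=5.588576
3: u=-9.171867 w=-7.794242

k=0: b·v=48.2×(-3.088)=-148.841600; √(2b)=9.818350; u=(-148.841600+(-34.779))/9.818350=-18.701777, w=(-148.841600−(-34.779))/9.818350=-11.617288
k=1: b·v=48.2×2.452=118.186400; √(2b)=9.818350; u=(118.186400+(-19.209))/9.818350=10.080859, w=(118.186400−(-19.209))/9.818350=13.993736
k=2: b·v=48.2×1.598=77.023600; √(2b)=9.818350; u=(77.023600+22.153)/9.818350=10.101147, w=(77.023600−22.153)/9.818350=5.588576
k=3: b·v=48.2×(-1.728)=-83.289600; √(2b)=9.818350; u=(-83.289600+(-6.763))/9.818350=-9.171867, w=(-83.289600−(-6.763))/9.818350=-7.794242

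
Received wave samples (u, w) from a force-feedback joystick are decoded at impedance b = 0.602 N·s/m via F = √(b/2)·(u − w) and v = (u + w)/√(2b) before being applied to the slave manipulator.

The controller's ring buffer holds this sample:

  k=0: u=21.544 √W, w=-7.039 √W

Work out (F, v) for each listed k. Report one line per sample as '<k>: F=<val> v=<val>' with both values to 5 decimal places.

0: F=15.68162 v=13.21918

k=0: u−w=28.58300, u+w=14.50500; √(b/2)=0.54863, √(2b)=1.09727; F=0.54863×28.583=15.68162, v=14.50500/1.09727=13.21918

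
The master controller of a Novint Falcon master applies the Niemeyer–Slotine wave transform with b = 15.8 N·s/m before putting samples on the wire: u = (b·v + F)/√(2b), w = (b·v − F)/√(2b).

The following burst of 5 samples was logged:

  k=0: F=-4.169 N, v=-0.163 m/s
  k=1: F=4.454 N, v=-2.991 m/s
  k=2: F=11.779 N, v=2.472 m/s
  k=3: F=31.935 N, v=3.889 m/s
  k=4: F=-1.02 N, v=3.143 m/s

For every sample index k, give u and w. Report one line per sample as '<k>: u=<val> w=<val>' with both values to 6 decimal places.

k=0: b·v=15.8×(-0.163)=-2.575400; √(2b)=5.621388; u=(-2.575400+(-4.169))/5.621388=-1.199775, w=(-2.575400−(-4.169))/5.621388=0.283489
k=1: b·v=15.8×(-2.991)=-47.257800; √(2b)=5.621388; u=(-47.257800+4.454)/5.621388=-7.614454, w=(-47.257800−4.454)/5.621388=-9.199116
k=2: b·v=15.8×2.472=39.057600; √(2b)=5.621388; u=(39.057600+11.779)/5.621388=9.043425, w=(39.057600−11.779)/5.621388=4.852645
k=3: b·v=15.8×3.889=61.446200; √(2b)=5.621388; u=(61.446200+31.935)/5.621388=16.611770, w=(61.446200−31.935)/5.621388=5.249807
k=4: b·v=15.8×3.143=49.659400; √(2b)=5.621388; u=(49.659400+(-1.02))/5.621388=8.652561, w=(49.659400−(-1.02))/5.621388=9.015461

0: u=-1.199775 w=0.283489
1: u=-7.614454 w=-9.199116
2: u=9.043425 w=4.852645
3: u=16.611770 w=5.249807
4: u=8.652561 w=9.015461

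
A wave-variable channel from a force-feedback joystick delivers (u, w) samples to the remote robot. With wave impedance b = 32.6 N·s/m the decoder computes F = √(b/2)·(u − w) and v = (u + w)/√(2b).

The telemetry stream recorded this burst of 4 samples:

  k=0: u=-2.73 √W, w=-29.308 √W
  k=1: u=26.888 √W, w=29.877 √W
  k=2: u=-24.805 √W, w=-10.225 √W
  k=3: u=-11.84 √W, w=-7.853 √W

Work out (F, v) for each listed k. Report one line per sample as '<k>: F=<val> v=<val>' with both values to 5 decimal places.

k=0: u−w=26.57800, u+w=-32.03800; √(b/2)=4.03733, √(2b)=8.07465; F=4.03733×26.578=107.30405, v=-32.03800/8.07465=-3.96773
k=1: u−w=-2.98900, u+w=56.76500; √(b/2)=4.03733, √(2b)=8.07465; F=4.03733×(-2.989)=-12.06757, v=56.76500/8.07465=7.03002
k=2: u−w=-14.58000, u+w=-35.03000; √(b/2)=4.03733, √(2b)=8.07465; F=4.03733×(-14.58)=-58.86421, v=-35.03000/8.07465=-4.33827
k=3: u−w=-3.98700, u+w=-19.69300; √(b/2)=4.03733, √(2b)=8.07465; F=4.03733×(-3.987)=-16.09682, v=-19.69300/8.07465=-2.43887

0: F=107.30405 v=-3.96773
1: F=-12.06757 v=7.03002
2: F=-58.86421 v=-4.33827
3: F=-16.09682 v=-2.43887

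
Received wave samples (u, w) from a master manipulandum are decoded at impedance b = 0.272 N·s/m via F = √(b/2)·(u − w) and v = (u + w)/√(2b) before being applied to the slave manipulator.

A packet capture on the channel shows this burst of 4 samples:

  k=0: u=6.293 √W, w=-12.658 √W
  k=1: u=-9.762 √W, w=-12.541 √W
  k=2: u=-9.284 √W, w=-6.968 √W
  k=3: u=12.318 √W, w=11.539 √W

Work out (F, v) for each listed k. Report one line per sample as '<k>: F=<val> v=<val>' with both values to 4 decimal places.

0: F=6.9888 v=-8.6298
1: F=1.0248 v=-30.2388
2: F=-0.8541 v=-22.0347
3: F=0.2873 v=32.3457

k=0: u−w=18.9510, u+w=-6.3650; √(b/2)=0.3688, √(2b)=0.7376; F=0.3688×18.951=6.9888, v=-6.3650/0.7376=-8.6298
k=1: u−w=2.7790, u+w=-22.3030; √(b/2)=0.3688, √(2b)=0.7376; F=0.3688×2.779=1.0248, v=-22.3030/0.7376=-30.2388
k=2: u−w=-2.3160, u+w=-16.2520; √(b/2)=0.3688, √(2b)=0.7376; F=0.3688×(-2.316)=-0.8541, v=-16.2520/0.7376=-22.0347
k=3: u−w=0.7790, u+w=23.8570; √(b/2)=0.3688, √(2b)=0.7376; F=0.3688×0.779=0.2873, v=23.8570/0.7376=32.3457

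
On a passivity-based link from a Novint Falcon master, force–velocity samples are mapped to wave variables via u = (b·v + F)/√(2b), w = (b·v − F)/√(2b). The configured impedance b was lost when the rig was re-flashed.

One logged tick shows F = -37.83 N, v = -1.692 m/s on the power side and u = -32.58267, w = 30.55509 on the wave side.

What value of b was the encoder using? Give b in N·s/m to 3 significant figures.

u + w = -2.02758;  u + w = √(2b)·v, so √(2b) = -2.02758/(-1.692) = 1.19833.
b = (√(2b))²/2 = 1.43600/2 = 0.71800.
(Check via u − w = 2F/√(2b): u − w = -63.13776, 2F/√(2b) = -63.13769.)

b = 0.718 N·s/m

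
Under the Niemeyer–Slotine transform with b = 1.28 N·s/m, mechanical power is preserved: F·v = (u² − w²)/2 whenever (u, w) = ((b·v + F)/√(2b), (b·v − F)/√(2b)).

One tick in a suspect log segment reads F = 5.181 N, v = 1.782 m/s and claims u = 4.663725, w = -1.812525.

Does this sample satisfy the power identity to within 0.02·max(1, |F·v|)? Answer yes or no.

yes

F·v = 5.181×1.782 = 9.232542 W.
(u² − w²)/2 = (21.750331 − 3.285247)/2 = 9.232542 W.
|Δ| = 0.000000;  2% of max(1, |F·v|) = 0.184651.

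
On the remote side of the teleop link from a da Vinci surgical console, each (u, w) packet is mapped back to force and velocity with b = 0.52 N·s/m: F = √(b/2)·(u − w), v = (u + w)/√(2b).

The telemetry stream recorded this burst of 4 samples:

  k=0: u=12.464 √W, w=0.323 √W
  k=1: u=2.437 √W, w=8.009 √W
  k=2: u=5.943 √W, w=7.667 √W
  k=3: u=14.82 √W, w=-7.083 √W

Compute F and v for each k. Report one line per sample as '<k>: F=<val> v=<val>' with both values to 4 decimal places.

k=0: u−w=12.1410, u+w=12.7870; √(b/2)=0.5099, √(2b)=1.0198; F=0.5099×12.141=6.1907, v=12.7870/1.0198=12.5387
k=1: u−w=-5.5720, u+w=10.4460; √(b/2)=0.5099, √(2b)=1.0198; F=0.5099×(-5.572)=-2.8412, v=10.4460/1.0198=10.2431
k=2: u−w=-1.7240, u+w=13.6100; √(b/2)=0.5099, √(2b)=1.0198; F=0.5099×(-1.724)=-0.8791, v=13.6100/1.0198=13.3457
k=3: u−w=21.9030, u+w=7.7370; √(b/2)=0.5099, √(2b)=1.0198; F=0.5099×21.903=11.1684, v=7.7370/1.0198=7.5868

0: F=6.1907 v=12.5387
1: F=-2.8412 v=10.2431
2: F=-0.8791 v=13.3457
3: F=11.1684 v=7.5868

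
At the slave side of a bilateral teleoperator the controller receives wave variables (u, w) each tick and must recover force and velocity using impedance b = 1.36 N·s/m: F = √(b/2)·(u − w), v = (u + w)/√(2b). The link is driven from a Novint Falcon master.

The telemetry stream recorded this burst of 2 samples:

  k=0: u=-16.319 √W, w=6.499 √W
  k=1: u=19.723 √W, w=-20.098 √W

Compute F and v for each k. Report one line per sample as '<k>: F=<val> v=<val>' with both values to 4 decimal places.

0: F=-18.8162 v=-5.9542
1: F=32.8372 v=-0.2274

k=0: u−w=-22.8180, u+w=-9.8200; √(b/2)=0.8246, √(2b)=1.6492; F=0.8246×(-22.818)=-18.8162, v=-9.8200/1.6492=-5.9542
k=1: u−w=39.8210, u+w=-0.3750; √(b/2)=0.8246, √(2b)=1.6492; F=0.8246×39.821=32.8372, v=-0.3750/1.6492=-0.2274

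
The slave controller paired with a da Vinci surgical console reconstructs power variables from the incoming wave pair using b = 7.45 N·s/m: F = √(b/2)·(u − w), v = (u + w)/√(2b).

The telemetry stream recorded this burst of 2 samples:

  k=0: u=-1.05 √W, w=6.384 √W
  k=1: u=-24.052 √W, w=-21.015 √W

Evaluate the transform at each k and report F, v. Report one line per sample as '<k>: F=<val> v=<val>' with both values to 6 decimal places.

0: F=-14.347813 v=1.381847
1: F=-5.861489 v=-11.675232

k=0: u−w=-7.434000, u+w=5.334000; √(b/2)=1.930026, √(2b)=3.860052; F=1.930026×(-7.434)=-14.347813, v=5.334000/3.860052=1.381847
k=1: u−w=-3.037000, u+w=-45.067000; √(b/2)=1.930026, √(2b)=3.860052; F=1.930026×(-3.037)=-5.861489, v=-45.067000/3.860052=-11.675232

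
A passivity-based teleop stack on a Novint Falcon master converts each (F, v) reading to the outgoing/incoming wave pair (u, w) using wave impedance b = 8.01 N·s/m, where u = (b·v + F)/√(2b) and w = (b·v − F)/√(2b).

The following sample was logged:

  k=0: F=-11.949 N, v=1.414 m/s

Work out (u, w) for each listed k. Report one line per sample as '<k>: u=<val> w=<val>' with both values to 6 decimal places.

k=0: b·v=8.01×1.414=11.326140; √(2b)=4.002499; u=(11.326140+(-11.949))/4.002499=-0.155618, w=(11.326140−(-11.949))/4.002499=5.815152

0: u=-0.155618 w=5.815152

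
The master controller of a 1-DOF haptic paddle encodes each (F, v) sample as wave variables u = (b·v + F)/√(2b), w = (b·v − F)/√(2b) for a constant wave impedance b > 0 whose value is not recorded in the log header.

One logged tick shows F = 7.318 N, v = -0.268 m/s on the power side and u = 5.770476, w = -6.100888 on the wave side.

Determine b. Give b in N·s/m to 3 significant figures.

u + w = -0.330412;  u + w = √(2b)·v, so √(2b) = -0.330412/(-0.268) = 1.232881.
b = (√(2b))²/2 = 1.519995/2 = 0.759997.
(Check via u − w = 2F/√(2b): u − w = 11.871364, 2F/√(2b) = 11.871385.)

b = 0.76 N·s/m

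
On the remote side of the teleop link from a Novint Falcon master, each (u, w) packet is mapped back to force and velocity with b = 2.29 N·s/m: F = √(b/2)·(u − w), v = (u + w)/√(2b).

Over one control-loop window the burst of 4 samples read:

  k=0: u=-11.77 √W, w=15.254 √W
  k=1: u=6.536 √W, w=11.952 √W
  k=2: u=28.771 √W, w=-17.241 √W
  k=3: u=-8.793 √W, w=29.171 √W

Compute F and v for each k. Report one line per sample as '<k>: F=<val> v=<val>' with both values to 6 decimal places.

0: F=-28.916943 v=1.627966
1: F=-5.795373 v=8.638875
2: F=49.234990 v=5.387615
3: F=-40.623254 v=9.522014

k=0: u−w=-27.024000, u+w=3.484000; √(b/2)=1.070047, √(2b)=2.140093; F=1.070047×(-27.024)=-28.916943, v=3.484000/2.140093=1.627966
k=1: u−w=-5.416000, u+w=18.488000; √(b/2)=1.070047, √(2b)=2.140093; F=1.070047×(-5.416)=-5.795373, v=18.488000/2.140093=8.638875
k=2: u−w=46.012000, u+w=11.530000; √(b/2)=1.070047, √(2b)=2.140093; F=1.070047×46.012=49.234990, v=11.530000/2.140093=5.387615
k=3: u−w=-37.964000, u+w=20.378000; √(b/2)=1.070047, √(2b)=2.140093; F=1.070047×(-37.964)=-40.623254, v=20.378000/2.140093=9.522014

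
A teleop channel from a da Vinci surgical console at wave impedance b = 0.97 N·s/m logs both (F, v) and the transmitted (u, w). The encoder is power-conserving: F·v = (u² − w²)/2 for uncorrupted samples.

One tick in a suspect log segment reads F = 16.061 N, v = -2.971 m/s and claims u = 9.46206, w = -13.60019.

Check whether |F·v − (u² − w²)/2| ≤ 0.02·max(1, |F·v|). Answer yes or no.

yes

F·v = 16.061×(-2.971) = -47.71723 W.
(u² − w²)/2 = (89.53058 − 184.96517)/2 = -47.71729 W.
|Δ| = 0.00006;  2% of max(1, |F·v|) = 0.95434.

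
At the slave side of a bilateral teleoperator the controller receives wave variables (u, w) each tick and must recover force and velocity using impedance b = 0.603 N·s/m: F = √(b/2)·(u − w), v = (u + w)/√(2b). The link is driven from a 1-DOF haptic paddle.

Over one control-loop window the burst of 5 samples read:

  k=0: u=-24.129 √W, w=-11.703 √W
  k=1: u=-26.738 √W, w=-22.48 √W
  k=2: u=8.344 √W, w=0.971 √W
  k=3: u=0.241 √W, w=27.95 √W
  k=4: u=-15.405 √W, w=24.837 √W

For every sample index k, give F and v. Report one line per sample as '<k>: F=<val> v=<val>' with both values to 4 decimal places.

k=0: u−w=-12.4260, u+w=-35.8320; √(b/2)=0.5491, √(2b)=1.0982; F=0.5491×(-12.426)=-6.8230, v=-35.8320/1.0982=-32.6285
k=1: u−w=-4.2580, u+w=-49.2180; √(b/2)=0.5491, √(2b)=1.0982; F=0.5491×(-4.258)=-2.3380, v=-49.2180/1.0982=-44.8178
k=2: u−w=7.3730, u+w=9.3150; √(b/2)=0.5491, √(2b)=1.0982; F=0.5491×7.373=4.0484, v=9.3150/1.0982=8.4822
k=3: u−w=-27.7090, u+w=28.1910; √(b/2)=0.5491, √(2b)=1.0982; F=0.5491×(-27.709)=-15.2147, v=28.1910/1.0982=25.6706
k=4: u−w=-40.2420, u+w=9.4320; √(b/2)=0.5491, √(2b)=1.0982; F=0.5491×(-40.242)=-22.0965, v=9.4320/1.0982=8.5888

0: F=-6.8230 v=-32.6285
1: F=-2.3380 v=-44.8178
2: F=4.0484 v=8.4822
3: F=-15.2147 v=25.6706
4: F=-22.0965 v=8.5888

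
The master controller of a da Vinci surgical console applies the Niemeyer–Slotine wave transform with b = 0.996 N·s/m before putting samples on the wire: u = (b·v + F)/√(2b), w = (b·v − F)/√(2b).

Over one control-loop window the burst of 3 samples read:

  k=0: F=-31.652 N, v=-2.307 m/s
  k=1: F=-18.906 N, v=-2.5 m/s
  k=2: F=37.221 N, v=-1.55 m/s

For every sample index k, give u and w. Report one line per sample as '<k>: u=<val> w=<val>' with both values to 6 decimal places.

0: u=-24.054271 w=20.798212
1: u=-15.159606 w=11.631151
2: u=25.278197 w=-27.465840

k=0: b·v=0.996×(-2.307)=-2.297772; √(2b)=1.411382; u=(-2.297772+(-31.652))/1.411382=-24.054271, w=(-2.297772−(-31.652))/1.411382=20.798212
k=1: b·v=0.996×(-2.5)=-2.490000; √(2b)=1.411382; u=(-2.490000+(-18.906))/1.411382=-15.159606, w=(-2.490000−(-18.906))/1.411382=11.631151
k=2: b·v=0.996×(-1.55)=-1.543800; √(2b)=1.411382; u=(-1.543800+37.221)/1.411382=25.278197, w=(-1.543800−37.221)/1.411382=-27.465840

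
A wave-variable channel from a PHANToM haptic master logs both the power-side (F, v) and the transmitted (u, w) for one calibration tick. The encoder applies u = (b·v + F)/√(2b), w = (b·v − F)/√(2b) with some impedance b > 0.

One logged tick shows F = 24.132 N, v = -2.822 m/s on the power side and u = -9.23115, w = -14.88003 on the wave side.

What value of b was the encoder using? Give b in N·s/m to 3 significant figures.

u + w = -24.11118;  u + w = √(2b)·v, so √(2b) = -24.11118/(-2.822) = 8.54400.
b = (√(2b))²/2 = 73.00001/2 = 36.50000.
(Check via u − w = 2F/√(2b): u − w = 5.64888, 2F/√(2b) = 5.64887.)

b = 36.5 N·s/m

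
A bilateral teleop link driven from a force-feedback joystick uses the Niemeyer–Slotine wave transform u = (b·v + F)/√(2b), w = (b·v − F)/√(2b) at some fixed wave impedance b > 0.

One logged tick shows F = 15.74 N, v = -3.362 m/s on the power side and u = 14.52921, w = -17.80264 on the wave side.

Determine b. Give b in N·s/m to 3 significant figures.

b = 0.474 N·s/m

u + w = -3.27343;  u + w = √(2b)·v, so √(2b) = -3.27343/(-3.362) = 0.97366.
b = (√(2b))²/2 = 0.94801/2 = 0.47400.
(Check via u − w = 2F/√(2b): u − w = 32.33185, 2F/√(2b) = 32.33176.)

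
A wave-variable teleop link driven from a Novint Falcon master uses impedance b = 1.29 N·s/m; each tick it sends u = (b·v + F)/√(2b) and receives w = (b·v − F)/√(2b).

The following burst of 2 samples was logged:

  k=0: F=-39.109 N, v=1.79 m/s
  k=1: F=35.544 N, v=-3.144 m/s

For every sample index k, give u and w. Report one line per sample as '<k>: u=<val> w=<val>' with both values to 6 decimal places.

k=0: b·v=1.29×1.79=2.309100; √(2b)=1.606238; u=(2.309100+(-39.109))/1.606238=-22.910617, w=(2.309100−(-39.109))/1.606238=25.785783
k=1: b·v=1.29×(-3.144)=-4.055760; √(2b)=1.606238; u=(-4.055760+35.544)/1.606238=19.603722, w=(-4.055760−35.544)/1.606238=-24.653734

0: u=-22.910617 w=25.785783
1: u=19.603722 w=-24.653734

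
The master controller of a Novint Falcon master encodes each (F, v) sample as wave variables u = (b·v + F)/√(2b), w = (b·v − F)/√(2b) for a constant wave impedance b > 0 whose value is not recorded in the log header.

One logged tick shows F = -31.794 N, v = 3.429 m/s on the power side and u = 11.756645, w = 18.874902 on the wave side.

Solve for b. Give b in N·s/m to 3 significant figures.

u + w = 30.631547;  u + w = √(2b)·v, so √(2b) = 30.631547/3.429 = 8.933085.
b = (√(2b))²/2 = 79.800000/2 = 39.900000.
(Check via u − w = 2F/√(2b): u − w = -7.118257, 2F/√(2b) = -7.118258.)

b = 39.9 N·s/m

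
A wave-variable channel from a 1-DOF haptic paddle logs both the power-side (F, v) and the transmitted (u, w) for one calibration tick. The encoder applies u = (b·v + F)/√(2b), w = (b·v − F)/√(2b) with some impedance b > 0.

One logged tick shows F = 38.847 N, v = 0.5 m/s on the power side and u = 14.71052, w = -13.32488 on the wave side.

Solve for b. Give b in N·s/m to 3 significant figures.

b = 3.84 N·s/m

u + w = 1.38564;  u + w = √(2b)·v, so √(2b) = 1.38564/0.5 = 2.77128.
b = (√(2b))²/2 = 7.67999/2 = 3.84000.
(Check via u − w = 2F/√(2b): u − w = 28.03540, 2F/√(2b) = 28.03542.)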